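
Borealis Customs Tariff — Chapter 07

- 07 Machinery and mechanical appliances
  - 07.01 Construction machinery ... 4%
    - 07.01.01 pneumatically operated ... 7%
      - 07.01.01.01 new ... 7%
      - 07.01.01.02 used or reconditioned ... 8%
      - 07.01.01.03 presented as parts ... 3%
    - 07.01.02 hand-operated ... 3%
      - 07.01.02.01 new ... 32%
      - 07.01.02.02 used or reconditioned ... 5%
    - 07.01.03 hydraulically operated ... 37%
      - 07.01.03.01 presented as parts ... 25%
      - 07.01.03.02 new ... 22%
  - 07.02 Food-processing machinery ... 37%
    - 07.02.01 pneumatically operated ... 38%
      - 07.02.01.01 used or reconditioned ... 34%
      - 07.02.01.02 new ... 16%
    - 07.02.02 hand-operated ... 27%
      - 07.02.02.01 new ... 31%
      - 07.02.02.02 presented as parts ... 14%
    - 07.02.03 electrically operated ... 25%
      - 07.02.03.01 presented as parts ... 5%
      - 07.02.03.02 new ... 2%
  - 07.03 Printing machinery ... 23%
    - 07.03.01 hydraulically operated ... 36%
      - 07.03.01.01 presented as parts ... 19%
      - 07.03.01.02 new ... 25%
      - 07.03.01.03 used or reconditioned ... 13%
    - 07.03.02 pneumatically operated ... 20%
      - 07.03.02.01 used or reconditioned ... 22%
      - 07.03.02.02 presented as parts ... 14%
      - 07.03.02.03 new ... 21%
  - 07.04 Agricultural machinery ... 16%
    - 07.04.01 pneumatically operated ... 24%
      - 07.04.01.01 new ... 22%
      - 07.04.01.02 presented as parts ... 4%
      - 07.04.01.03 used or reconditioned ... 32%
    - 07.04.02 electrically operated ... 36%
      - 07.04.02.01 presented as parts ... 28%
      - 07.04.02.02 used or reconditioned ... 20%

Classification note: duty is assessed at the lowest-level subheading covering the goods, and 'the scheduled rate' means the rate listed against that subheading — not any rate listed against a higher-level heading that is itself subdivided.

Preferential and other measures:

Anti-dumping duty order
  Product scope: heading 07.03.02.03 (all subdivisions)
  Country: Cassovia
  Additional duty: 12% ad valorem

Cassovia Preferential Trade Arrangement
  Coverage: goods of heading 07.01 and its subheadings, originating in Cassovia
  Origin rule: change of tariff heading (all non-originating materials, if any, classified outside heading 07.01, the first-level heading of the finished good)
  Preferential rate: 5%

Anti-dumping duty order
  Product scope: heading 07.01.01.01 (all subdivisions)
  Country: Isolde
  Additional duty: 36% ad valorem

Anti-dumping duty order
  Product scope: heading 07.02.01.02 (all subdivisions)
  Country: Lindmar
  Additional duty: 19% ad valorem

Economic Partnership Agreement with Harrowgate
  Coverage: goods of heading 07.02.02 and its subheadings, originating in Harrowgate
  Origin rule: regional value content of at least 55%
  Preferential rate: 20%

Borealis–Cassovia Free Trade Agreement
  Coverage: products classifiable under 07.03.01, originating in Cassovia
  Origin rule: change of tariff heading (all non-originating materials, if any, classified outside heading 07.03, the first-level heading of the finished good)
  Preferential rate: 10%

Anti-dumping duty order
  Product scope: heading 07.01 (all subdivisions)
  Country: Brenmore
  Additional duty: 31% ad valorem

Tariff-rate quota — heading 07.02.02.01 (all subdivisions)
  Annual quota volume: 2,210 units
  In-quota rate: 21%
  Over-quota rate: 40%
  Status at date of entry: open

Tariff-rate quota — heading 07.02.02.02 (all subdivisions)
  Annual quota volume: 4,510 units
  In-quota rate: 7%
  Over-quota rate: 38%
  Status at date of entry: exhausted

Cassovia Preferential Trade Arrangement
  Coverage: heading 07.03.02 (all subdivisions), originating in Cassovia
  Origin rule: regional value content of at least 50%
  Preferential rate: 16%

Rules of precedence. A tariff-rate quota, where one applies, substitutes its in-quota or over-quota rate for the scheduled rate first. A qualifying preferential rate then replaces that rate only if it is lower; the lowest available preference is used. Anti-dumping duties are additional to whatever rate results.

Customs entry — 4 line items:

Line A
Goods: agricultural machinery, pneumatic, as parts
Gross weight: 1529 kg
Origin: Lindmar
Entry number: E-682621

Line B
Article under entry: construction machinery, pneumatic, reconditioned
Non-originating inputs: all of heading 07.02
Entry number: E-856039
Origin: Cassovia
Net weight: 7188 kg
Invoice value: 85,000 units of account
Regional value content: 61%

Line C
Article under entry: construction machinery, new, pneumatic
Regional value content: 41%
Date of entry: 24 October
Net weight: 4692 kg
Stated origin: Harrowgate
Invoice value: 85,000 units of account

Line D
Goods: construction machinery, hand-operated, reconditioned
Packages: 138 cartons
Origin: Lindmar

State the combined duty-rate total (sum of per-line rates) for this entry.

Line A: agricultural → 07.04; pneumatic → 07.04.01; as parts → 07.04.01.02. Scheduled 4%. No special measure applies. → 4%.
Line B: construction → 07.01; pneumatic → 07.01.01; reconditioned → 07.01.01.02. Scheduled 8%. Cassovia agreement on 07.01: CTH met → 5% available; Cassovia agreement on 07.03.01: 07.01.01.02 not covered; Cassovia agreement on 07.03.02: 07.01.01.02 not covered; preferential 5%. → 5%.
Line C: construction → 07.01; pneumatic → 07.01.01; new → 07.01.01.01. Scheduled 7%. Harrowgate agreement on 07.02.02: 07.01.01.01 not covered. → 7%.
Line D: construction → 07.01; hand-operated → 07.01.02; reconditioned → 07.01.02.02. Scheduled 5%. No special measure applies. → 5%.
Sum: 4% + 5% + 7% + 5% = 21%.

21%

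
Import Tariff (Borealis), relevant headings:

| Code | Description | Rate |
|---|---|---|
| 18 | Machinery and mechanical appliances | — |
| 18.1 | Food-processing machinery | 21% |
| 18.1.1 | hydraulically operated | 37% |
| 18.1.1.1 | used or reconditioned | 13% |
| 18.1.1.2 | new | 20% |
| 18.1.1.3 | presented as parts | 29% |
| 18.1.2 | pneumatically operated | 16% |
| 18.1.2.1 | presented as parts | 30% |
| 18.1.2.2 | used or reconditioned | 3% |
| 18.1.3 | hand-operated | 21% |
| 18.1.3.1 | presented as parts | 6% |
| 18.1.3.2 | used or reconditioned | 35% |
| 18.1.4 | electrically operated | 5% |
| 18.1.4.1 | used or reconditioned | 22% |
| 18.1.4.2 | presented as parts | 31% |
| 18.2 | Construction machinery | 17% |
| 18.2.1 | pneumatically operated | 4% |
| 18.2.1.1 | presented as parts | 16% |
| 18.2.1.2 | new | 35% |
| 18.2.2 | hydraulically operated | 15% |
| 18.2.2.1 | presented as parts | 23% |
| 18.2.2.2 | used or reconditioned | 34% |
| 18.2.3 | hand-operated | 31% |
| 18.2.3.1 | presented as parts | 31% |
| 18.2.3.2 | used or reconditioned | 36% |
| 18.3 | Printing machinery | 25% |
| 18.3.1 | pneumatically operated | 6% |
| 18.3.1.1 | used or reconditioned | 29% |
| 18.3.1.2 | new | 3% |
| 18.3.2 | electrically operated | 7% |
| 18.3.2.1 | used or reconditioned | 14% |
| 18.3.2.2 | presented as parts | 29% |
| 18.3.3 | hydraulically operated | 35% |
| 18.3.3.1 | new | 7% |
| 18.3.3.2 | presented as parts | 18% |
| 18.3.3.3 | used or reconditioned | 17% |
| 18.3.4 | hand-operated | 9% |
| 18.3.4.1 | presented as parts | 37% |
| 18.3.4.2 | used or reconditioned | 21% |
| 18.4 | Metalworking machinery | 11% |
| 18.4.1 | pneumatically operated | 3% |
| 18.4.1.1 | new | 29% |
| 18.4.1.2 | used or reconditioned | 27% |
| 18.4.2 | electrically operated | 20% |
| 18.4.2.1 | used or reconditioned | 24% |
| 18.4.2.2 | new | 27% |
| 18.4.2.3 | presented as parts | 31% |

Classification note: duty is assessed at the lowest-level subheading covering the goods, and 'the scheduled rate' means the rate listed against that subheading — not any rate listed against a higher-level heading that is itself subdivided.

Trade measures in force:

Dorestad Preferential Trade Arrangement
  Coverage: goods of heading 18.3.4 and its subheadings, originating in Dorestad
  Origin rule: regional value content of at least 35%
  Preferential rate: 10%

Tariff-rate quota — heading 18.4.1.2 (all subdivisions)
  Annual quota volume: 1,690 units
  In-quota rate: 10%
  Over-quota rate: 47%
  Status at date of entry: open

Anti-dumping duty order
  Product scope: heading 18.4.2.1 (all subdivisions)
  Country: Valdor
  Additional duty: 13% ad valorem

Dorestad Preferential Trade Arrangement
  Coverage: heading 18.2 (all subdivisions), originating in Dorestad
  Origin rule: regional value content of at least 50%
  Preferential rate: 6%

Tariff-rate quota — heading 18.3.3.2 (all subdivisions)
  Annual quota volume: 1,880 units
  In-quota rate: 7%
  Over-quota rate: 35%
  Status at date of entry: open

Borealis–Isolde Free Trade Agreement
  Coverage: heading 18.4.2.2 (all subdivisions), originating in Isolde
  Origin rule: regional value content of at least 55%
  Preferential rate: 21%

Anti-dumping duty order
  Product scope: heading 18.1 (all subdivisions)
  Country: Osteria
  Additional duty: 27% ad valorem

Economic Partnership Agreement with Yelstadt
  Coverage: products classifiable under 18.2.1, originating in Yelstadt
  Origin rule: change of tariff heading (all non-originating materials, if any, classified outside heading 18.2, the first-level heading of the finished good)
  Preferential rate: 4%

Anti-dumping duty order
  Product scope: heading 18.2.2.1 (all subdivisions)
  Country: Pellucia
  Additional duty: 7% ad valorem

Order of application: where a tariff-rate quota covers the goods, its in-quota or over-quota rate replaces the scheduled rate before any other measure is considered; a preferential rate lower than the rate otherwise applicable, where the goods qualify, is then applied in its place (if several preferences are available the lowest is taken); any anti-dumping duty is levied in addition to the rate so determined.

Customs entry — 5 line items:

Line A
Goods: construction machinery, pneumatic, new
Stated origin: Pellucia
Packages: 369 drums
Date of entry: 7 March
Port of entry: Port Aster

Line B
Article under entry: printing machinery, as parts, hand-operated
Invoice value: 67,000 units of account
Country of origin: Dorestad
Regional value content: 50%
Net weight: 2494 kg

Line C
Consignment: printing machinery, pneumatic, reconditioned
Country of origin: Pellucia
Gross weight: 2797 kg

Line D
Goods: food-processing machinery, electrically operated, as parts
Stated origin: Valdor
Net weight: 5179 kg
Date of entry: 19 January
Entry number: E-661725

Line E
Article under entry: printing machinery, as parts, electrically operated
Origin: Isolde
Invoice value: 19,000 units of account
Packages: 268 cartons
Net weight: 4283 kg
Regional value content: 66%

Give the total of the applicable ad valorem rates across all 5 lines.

134%

Line A: construction → 18.2; pneumatic → 18.2.1; new → 18.2.1.2. Scheduled 35%. No special measure applies. → 35%.
Line B: printing → 18.3; hand-operated → 18.3.4; as parts → 18.3.4.1. Scheduled 37%. Dorestad agreement on 18.3.4: RVC ≥ 35% → 10% available; Dorestad agreement on 18.2: 18.3.4.1 not covered; preferential 10%. → 10%.
Line C: printing → 18.3; pneumatic → 18.3.1; reconditioned → 18.3.1.1. Scheduled 29%. No special measure applies. → 29%.
Line D: food-processing → 18.1; electrically operated → 18.1.4; as parts → 18.1.4.2. Scheduled 31%. No special measure applies. → 31%.
Line E: printing → 18.3; electrically operated → 18.3.2; as parts → 18.3.2.2. Scheduled 29%. Isolde agreement on 18.4.2.2: 18.3.2.2 not covered. → 29%.
Sum: 35% + 10% + 29% + 31% + 29% = 134%.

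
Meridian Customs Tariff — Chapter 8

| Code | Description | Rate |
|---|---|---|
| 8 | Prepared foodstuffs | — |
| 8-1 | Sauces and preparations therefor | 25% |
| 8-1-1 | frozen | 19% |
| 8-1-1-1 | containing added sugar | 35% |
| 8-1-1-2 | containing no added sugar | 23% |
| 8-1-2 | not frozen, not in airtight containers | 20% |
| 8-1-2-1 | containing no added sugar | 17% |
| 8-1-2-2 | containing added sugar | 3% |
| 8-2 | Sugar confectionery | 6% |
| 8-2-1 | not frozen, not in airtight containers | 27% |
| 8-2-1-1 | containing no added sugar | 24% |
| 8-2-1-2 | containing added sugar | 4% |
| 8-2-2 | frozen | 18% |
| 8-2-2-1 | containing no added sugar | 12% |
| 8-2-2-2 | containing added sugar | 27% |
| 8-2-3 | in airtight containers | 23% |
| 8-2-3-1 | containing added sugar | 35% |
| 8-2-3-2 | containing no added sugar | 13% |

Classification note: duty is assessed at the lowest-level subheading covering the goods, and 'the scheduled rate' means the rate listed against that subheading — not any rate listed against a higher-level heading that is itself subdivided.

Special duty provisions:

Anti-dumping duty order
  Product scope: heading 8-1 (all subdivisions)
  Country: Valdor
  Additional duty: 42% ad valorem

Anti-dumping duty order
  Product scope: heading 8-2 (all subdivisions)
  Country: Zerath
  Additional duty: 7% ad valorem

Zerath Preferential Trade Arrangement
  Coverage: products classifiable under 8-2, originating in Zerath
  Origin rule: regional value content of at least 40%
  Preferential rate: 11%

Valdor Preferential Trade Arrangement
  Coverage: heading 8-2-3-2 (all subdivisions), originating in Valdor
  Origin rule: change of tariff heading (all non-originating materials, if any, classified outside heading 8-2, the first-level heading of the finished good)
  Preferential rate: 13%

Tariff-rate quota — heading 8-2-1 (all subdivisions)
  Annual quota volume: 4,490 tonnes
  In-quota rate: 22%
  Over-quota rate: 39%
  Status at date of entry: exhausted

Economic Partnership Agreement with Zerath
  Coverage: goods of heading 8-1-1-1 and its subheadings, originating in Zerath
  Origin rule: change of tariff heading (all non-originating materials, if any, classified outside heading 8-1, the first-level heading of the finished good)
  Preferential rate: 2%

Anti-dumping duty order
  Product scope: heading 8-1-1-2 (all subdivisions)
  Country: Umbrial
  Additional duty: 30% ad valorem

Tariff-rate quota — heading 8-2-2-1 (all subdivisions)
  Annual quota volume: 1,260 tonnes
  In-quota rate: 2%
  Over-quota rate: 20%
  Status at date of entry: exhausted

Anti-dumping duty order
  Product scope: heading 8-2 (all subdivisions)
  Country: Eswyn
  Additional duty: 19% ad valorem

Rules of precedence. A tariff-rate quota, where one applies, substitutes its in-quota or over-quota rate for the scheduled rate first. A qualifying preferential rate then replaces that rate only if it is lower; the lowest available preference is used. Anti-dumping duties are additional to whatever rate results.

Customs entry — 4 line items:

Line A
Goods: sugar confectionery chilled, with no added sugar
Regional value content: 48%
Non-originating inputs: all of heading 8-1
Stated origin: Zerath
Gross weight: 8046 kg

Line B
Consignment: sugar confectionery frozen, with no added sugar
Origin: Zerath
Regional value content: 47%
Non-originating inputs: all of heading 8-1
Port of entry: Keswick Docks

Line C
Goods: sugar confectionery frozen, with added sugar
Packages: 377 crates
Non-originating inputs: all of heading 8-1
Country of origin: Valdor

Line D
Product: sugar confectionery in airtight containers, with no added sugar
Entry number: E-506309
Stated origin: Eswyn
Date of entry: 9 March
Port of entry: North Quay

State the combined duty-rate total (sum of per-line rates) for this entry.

95%

Line A: sugar confectionery → 8-2; chilled → 8-2-1; with no added sugar → 8-2-1-1. Scheduled 24%. quota on 8-2-1 exhausted → over-quota 39%; Zerath agreement on 8-2: RVC ≥ 40% → 11% available; Zerath agreement on 8-1-1-1: 8-2-1-1 not covered; preferential 11%; anti-dumping (Zerath, 8-2): +7%; total 11% + 7% = 18%. → 18%.
Line B: sugar confectionery → 8-2; frozen → 8-2-2; with no added sugar → 8-2-2-1. Scheduled 12%. quota on 8-2-2-1 exhausted → over-quota 20%; Zerath agreement on 8-2: RVC ≥ 40% → 11% available; Zerath agreement on 8-1-1-1: 8-2-2-1 not covered; preferential 11%; anti-dumping (Zerath, 8-2): +7%; total 11% + 7% = 18%. → 18%.
Line C: sugar confectionery → 8-2; frozen → 8-2-2; with added sugar → 8-2-2-2. Scheduled 27%. Valdor agreement on 8-2-3-2: 8-2-2-2 not covered. → 27%.
Line D: sugar confectionery → 8-2; in airtight containers → 8-2-3; with no added sugar → 8-2-3-2. Scheduled 13%. anti-dumping (Eswyn, 8-2): +19%; total 13% + 19% = 32%. → 32%.
Sum: 18% + 18% + 27% + 32% = 95%.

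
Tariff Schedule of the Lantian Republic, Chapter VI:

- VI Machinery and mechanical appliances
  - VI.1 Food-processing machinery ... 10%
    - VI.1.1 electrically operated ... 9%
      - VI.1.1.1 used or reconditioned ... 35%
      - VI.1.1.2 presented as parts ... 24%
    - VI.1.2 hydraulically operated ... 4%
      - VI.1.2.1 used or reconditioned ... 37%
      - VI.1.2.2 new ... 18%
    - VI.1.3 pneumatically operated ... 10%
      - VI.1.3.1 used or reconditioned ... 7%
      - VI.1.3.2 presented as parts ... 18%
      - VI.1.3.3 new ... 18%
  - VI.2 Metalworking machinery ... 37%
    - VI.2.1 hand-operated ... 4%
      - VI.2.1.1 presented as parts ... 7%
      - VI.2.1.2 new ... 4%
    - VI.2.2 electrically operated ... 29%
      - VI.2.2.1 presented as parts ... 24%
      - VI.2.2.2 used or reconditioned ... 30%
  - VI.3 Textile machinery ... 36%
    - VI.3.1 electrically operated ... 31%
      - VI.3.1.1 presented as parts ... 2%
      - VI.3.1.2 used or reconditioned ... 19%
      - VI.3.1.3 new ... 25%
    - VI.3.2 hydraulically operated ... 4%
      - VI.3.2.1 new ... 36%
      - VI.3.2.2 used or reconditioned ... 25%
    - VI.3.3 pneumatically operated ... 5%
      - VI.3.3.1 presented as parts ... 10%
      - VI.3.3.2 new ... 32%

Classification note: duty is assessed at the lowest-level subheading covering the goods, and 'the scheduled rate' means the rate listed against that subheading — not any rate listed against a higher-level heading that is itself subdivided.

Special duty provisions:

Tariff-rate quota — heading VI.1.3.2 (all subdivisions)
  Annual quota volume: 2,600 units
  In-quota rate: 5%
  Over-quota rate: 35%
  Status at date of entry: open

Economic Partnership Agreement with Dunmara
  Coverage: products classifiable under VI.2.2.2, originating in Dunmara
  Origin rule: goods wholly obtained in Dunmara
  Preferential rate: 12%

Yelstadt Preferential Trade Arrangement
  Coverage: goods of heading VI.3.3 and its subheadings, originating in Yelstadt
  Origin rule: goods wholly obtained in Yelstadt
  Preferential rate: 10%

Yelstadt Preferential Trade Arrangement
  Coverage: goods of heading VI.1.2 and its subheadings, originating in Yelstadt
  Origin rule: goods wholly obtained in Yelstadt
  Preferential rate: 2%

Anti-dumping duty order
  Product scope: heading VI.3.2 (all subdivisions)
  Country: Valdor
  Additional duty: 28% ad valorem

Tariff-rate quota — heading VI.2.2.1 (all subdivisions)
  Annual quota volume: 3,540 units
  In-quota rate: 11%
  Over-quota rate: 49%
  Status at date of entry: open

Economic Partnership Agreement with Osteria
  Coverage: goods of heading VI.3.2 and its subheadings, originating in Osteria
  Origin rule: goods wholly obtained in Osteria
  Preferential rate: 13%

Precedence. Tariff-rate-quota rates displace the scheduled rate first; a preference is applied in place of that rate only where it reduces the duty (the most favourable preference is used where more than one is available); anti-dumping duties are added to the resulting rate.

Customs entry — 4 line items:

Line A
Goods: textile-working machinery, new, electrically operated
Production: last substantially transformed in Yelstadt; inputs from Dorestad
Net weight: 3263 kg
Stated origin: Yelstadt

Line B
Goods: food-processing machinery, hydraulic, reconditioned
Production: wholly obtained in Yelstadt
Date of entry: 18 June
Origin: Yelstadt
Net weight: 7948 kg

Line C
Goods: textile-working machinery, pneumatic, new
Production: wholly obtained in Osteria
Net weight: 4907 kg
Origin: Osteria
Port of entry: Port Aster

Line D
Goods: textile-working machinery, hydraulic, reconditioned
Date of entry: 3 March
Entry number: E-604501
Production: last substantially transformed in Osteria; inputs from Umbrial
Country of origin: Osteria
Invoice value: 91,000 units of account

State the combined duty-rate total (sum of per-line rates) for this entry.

84%

Line A: textile-working → VI.3; electrically operated → VI.3.1; new → VI.3.1.3. Scheduled 25%. Yelstadt agreement on VI.3.3: VI.3.1.3 not covered; Yelstadt agreement on VI.1.2: VI.3.1.3 not covered. → 25%.
Line B: food-processing → VI.1; hydraulic → VI.1.2; reconditioned → VI.1.2.1. Scheduled 37%. Yelstadt agreement on VI.3.3: VI.1.2.1 not covered; Yelstadt agreement on VI.1.2: wholly obtained → 2% available; preferential 2%. → 2%.
Line C: textile-working → VI.3; pneumatic → VI.3.3; new → VI.3.3.2. Scheduled 32%. Osteria agreement on VI.3.2: VI.3.3.2 not covered. → 32%.
Line D: textile-working → VI.3; hydraulic → VI.3.2; reconditioned → VI.3.2.2. Scheduled 25%. Osteria agreement on VI.3.2: not wholly obtained. → 25%.
Sum: 25% + 2% + 32% + 25% = 84%.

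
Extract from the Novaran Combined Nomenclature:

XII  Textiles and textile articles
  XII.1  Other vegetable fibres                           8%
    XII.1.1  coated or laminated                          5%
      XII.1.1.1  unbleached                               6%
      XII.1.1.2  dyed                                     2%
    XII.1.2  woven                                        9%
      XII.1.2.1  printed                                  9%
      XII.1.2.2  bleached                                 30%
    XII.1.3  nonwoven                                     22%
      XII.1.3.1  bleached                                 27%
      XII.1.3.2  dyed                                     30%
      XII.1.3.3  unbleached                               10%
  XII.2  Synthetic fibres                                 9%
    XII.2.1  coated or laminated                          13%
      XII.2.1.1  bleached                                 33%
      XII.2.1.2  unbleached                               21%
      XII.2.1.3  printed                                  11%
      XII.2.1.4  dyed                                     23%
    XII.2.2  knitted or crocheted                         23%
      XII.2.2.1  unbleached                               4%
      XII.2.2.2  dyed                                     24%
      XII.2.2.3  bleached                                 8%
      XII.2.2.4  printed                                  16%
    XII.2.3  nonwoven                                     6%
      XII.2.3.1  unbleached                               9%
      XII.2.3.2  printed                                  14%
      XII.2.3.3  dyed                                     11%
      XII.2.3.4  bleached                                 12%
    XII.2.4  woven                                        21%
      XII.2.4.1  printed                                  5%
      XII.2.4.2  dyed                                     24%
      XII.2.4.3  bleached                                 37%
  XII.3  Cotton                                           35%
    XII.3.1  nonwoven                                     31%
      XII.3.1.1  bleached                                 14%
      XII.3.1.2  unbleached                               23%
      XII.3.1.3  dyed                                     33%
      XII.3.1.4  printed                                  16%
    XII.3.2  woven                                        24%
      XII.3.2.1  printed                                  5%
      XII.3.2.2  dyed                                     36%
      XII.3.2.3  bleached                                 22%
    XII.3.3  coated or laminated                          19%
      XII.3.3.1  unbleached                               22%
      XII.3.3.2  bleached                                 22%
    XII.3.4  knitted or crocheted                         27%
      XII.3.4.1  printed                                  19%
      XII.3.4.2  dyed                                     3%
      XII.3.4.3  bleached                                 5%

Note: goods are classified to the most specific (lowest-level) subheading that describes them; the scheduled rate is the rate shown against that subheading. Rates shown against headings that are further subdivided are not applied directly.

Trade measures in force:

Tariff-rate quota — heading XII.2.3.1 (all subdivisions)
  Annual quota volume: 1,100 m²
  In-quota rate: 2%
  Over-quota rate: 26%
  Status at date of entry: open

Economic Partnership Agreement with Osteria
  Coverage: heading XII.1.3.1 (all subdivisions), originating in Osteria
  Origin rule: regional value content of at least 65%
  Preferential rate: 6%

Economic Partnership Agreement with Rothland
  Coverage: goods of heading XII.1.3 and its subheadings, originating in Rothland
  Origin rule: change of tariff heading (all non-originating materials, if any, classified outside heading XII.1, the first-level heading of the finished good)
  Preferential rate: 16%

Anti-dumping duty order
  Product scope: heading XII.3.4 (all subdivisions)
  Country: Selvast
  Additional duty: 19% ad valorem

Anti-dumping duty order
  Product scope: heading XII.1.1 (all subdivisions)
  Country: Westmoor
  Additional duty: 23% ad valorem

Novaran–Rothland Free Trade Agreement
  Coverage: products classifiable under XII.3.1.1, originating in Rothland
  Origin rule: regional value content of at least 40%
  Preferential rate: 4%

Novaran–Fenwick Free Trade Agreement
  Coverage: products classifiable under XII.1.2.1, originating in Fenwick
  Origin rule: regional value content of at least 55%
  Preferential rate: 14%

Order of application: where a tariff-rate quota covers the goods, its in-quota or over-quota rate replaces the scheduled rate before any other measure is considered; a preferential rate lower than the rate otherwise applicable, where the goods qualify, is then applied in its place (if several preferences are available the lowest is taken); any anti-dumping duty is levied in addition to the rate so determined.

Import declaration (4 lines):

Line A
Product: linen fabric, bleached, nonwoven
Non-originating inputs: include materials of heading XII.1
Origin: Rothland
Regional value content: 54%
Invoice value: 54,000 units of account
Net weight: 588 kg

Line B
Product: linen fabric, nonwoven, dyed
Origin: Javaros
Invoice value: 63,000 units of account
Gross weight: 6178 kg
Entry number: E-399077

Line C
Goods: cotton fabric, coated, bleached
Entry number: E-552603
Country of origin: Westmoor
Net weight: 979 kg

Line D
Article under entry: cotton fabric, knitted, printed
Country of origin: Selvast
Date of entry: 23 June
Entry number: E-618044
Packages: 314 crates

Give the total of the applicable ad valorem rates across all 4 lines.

Line A: linen → XII.1; nonwoven → XII.1.3; bleached → XII.1.3.1. Scheduled 27%. Rothland agreement on XII.1.3: CTH not met; Rothland agreement on XII.3.1.1: XII.1.3.1 not covered. → 27%.
Line B: linen → XII.1; nonwoven → XII.1.3; dyed → XII.1.3.2. Scheduled 30%. No special measure applies. → 30%.
Line C: cotton → XII.3; coated → XII.3.3; bleached → XII.3.3.2. Scheduled 22%. No special measure applies. → 22%.
Line D: cotton → XII.3; knitted → XII.3.4; printed → XII.3.4.1. Scheduled 19%. anti-dumping (Selvast, XII.3.4): +19%; total 19% + 19% = 38%. → 38%.
Sum: 27% + 30% + 22% + 38% = 117%.

117%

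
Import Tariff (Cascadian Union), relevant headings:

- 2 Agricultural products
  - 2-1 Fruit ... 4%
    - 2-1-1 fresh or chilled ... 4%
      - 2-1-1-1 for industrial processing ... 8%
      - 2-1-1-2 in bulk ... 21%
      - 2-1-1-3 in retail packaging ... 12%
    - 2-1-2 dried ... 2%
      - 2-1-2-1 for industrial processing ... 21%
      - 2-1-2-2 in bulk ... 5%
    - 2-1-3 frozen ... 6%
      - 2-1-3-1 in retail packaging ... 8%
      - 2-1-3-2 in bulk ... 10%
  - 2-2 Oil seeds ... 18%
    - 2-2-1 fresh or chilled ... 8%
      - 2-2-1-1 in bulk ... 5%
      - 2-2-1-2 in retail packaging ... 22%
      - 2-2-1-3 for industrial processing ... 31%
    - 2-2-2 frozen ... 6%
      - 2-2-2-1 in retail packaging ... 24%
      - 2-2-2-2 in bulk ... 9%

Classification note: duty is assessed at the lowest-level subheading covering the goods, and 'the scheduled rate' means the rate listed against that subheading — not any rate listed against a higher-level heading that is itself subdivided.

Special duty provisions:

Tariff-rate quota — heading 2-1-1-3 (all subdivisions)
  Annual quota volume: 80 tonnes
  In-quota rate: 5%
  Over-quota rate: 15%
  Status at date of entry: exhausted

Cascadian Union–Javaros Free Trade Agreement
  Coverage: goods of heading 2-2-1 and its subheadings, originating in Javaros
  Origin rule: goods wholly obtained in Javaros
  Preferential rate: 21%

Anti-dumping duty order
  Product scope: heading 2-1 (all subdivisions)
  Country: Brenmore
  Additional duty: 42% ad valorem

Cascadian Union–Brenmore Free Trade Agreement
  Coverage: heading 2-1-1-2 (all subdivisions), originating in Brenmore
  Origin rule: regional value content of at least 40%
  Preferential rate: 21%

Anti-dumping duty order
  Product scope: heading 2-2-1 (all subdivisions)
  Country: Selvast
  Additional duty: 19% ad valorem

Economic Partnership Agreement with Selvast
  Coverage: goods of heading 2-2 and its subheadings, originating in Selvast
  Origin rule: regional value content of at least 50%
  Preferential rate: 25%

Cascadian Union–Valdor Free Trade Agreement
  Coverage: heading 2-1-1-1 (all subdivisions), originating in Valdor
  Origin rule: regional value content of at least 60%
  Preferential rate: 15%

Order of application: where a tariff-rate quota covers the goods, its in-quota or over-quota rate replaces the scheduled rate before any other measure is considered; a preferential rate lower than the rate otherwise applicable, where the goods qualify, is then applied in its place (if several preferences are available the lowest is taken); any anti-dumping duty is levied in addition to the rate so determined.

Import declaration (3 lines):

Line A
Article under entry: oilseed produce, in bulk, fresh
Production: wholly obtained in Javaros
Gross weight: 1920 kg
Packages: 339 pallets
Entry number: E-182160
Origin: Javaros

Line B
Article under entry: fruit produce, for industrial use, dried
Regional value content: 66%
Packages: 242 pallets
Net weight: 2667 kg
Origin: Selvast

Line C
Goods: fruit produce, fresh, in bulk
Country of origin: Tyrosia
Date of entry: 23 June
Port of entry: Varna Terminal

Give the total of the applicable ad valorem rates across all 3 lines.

47%

Line A: oilseed → 2-2; fresh → 2-2-1; in bulk → 2-2-1-1. Scheduled 5%. Javaros agreement on 2-2-1: wholly obtained → 21% available; preference 21% not lower than 5% → no reduction. → 5%.
Line B: fruit → 2-1; dried → 2-1-2; for industrial use → 2-1-2-1. Scheduled 21%. Selvast agreement on 2-2: 2-1-2-1 not covered. → 21%.
Line C: fruit → 2-1; fresh → 2-1-1; in bulk → 2-1-1-2. Scheduled 21%. No special measure applies. → 21%.
Sum: 5% + 21% + 21% = 47%.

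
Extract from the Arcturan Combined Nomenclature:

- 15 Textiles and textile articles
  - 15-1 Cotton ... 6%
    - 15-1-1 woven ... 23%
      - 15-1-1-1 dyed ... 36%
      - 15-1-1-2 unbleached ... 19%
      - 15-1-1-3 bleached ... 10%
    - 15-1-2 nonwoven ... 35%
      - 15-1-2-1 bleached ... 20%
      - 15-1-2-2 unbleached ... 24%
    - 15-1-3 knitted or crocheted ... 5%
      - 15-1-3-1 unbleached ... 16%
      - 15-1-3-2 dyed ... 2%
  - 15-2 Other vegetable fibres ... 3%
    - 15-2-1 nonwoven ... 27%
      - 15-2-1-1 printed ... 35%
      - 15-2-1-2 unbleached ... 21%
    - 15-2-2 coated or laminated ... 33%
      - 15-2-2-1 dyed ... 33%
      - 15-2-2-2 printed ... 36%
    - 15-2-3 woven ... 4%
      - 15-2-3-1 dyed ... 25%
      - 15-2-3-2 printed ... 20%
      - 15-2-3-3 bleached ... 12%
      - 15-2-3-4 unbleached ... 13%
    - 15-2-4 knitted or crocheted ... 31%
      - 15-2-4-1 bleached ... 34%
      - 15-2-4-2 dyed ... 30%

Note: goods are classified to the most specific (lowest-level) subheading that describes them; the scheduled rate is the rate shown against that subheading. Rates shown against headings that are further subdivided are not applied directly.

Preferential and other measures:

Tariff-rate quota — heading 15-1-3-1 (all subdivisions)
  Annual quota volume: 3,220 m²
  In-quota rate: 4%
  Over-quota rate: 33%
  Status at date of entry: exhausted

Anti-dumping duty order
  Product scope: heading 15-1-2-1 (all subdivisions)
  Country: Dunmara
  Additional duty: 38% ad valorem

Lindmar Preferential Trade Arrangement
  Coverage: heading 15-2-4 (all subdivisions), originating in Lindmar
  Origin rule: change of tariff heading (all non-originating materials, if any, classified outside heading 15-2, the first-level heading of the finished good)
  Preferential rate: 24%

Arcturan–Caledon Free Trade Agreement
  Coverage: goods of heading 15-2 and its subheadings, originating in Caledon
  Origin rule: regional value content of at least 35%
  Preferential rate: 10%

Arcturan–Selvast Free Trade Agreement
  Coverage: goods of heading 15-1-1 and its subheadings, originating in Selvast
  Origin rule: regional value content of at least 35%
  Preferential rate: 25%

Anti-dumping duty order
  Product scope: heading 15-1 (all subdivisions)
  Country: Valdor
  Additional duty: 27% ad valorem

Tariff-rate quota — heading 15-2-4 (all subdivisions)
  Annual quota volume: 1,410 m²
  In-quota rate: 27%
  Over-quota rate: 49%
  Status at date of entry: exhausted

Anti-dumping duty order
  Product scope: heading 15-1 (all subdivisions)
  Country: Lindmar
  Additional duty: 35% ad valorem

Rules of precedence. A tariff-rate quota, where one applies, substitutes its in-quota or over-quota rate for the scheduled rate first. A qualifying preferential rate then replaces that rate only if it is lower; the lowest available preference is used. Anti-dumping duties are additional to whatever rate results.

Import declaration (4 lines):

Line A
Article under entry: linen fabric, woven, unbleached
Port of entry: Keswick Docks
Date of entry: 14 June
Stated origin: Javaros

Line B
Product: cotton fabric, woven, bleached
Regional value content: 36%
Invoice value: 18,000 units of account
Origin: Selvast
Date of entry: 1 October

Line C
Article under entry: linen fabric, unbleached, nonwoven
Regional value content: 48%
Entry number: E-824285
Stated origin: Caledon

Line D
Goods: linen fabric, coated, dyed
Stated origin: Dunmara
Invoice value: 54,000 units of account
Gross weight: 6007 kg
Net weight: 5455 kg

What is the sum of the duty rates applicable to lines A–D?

Line A: linen → 15-2; woven → 15-2-3; unbleached → 15-2-3-4. Scheduled 13%. No special measure applies. → 13%.
Line B: cotton → 15-1; woven → 15-1-1; bleached → 15-1-1-3. Scheduled 10%. Selvast agreement on 15-1-1: RVC ≥ 35% → 25% available; preference 25% not lower than 10% → no reduction. → 10%.
Line C: linen → 15-2; nonwoven → 15-2-1; unbleached → 15-2-1-2. Scheduled 21%. Caledon agreement on 15-2: RVC ≥ 35% → 10% available; preferential 10%. → 10%.
Line D: linen → 15-2; coated → 15-2-2; dyed → 15-2-2-1. Scheduled 33%. No special measure applies. → 33%.
Sum: 13% + 10% + 10% + 33% = 66%.

66%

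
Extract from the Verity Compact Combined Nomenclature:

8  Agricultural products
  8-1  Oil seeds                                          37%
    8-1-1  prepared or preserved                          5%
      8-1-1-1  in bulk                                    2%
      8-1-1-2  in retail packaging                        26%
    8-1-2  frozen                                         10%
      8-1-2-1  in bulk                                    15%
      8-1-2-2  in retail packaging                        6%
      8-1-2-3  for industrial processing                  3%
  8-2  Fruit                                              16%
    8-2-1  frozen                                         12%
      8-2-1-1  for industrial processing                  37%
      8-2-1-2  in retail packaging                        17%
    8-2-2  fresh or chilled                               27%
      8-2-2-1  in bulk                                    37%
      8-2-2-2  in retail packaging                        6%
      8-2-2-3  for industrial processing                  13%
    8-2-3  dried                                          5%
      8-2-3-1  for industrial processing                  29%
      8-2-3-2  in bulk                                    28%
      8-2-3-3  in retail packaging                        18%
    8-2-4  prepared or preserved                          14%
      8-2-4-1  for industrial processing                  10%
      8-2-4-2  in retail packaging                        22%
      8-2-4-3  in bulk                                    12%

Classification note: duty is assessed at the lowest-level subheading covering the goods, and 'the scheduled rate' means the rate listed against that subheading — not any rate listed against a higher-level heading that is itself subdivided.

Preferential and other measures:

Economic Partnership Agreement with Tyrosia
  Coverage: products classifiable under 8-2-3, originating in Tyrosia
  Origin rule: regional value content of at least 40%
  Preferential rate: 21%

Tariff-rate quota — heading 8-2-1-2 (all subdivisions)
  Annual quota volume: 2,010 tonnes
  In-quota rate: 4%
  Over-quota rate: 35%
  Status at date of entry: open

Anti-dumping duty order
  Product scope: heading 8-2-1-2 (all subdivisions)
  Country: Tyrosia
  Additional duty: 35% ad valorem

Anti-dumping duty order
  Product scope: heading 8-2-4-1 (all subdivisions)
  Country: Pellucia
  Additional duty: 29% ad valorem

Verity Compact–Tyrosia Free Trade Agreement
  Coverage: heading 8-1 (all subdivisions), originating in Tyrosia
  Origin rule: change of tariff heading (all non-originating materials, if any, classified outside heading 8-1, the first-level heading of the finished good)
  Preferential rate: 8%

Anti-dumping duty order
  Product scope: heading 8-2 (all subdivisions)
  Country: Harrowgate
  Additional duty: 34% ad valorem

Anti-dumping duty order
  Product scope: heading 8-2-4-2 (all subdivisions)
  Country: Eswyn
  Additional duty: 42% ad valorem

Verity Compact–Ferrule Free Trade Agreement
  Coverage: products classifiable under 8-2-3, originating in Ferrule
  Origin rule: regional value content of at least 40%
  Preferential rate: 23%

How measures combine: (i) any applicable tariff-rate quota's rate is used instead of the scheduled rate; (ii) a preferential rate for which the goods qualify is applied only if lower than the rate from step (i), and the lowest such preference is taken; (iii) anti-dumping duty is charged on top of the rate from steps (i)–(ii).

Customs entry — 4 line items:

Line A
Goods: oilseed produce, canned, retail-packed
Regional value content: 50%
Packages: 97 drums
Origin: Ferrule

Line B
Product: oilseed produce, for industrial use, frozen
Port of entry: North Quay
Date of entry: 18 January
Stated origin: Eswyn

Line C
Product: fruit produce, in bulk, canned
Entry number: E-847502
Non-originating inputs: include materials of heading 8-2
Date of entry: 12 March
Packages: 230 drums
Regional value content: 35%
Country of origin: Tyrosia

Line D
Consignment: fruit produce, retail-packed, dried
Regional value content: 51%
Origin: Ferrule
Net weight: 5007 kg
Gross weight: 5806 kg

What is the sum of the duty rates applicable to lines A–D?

Line A: oilseed → 8-1; canned → 8-1-1; retail-packed → 8-1-1-2. Scheduled 26%. Ferrule agreement on 8-2-3: 8-1-1-2 not covered. → 26%.
Line B: oilseed → 8-1; frozen → 8-1-2; for industrial use → 8-1-2-3. Scheduled 3%. No special measure applies. → 3%.
Line C: fruit → 8-2; canned → 8-2-4; in bulk → 8-2-4-3. Scheduled 12%. Tyrosia agreement on 8-2-3: 8-2-4-3 not covered; Tyrosia agreement on 8-1: 8-2-4-3 not covered. → 12%.
Line D: fruit → 8-2; dried → 8-2-3; retail-packed → 8-2-3-3. Scheduled 18%. Ferrule agreement on 8-2-3: RVC ≥ 40% → 23% available; preference 23% not lower than 18% → no reduction. → 18%.
Sum: 26% + 3% + 12% + 18% = 59%.

59%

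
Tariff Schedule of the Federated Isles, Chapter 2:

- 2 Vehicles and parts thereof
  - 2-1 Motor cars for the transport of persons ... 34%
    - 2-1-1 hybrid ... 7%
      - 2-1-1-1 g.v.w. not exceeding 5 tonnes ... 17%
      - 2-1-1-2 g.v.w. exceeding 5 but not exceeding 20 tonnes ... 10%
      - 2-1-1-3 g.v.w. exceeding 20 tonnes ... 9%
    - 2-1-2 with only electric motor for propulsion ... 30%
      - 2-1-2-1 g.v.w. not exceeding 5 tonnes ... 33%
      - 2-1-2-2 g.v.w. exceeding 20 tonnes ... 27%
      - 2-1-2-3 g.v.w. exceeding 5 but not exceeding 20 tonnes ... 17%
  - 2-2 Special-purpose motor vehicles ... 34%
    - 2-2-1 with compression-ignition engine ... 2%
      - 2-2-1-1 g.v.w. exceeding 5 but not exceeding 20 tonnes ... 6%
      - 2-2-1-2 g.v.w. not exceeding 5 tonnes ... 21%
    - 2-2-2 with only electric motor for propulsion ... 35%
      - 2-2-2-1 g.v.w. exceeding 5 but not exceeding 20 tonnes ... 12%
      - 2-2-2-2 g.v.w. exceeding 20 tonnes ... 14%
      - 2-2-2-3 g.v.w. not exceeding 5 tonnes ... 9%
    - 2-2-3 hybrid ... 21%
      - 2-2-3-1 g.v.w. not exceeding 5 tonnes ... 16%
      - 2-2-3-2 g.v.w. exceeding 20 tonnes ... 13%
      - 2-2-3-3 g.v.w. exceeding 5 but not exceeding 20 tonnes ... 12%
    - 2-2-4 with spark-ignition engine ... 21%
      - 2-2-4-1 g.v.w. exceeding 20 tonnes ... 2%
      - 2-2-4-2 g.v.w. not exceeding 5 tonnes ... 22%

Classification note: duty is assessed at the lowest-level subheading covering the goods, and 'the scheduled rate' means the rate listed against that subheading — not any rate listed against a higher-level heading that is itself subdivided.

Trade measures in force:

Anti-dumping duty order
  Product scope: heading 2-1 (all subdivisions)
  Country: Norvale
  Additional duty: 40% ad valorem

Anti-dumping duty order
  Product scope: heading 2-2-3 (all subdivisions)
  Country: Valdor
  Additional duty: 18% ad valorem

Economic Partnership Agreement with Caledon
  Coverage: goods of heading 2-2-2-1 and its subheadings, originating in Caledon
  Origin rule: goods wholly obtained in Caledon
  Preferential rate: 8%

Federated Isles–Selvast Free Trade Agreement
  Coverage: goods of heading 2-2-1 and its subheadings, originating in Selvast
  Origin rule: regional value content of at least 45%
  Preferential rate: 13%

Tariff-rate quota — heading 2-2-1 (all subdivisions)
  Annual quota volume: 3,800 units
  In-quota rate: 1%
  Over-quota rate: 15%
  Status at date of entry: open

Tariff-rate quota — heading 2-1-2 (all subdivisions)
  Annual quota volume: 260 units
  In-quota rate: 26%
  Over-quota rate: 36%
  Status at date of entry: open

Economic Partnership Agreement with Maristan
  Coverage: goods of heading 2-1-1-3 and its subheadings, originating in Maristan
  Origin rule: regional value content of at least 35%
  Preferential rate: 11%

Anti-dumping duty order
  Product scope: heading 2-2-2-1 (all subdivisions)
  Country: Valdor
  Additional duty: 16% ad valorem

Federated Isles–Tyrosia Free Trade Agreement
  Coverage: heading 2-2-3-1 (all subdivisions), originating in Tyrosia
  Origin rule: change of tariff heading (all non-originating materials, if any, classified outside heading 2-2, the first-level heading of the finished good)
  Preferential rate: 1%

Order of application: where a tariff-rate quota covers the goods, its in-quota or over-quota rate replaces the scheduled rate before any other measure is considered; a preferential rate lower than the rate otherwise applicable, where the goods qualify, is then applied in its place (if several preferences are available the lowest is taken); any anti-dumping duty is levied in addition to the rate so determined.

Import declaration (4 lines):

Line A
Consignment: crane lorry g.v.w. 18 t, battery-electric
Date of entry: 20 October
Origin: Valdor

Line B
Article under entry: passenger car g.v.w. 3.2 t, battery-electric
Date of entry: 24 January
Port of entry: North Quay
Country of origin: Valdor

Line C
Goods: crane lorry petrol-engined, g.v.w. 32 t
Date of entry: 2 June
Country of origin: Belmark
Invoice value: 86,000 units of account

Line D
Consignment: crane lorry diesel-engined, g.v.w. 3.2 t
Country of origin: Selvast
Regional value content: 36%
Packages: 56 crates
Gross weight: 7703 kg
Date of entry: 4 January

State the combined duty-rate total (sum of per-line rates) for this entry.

57%

Line A: crane lorry → 2-2; battery-electric → 2-2-2; g.v.w. 18 t → 2-2-2-1. Scheduled 12%. anti-dumping (Valdor, 2-2-2-1): +16%; total 12% + 16% = 28%. → 28%.
Line B: passenger car → 2-1; battery-electric → 2-1-2; g.v.w. 3.2 t → 2-1-2-1. Scheduled 33%. quota on 2-1-2 open → in-quota 26%. → 26%.
Line C: crane lorry → 2-2; petrol-engined → 2-2-4; g.v.w. 32 t → 2-2-4-1. Scheduled 2%. No special measure applies. → 2%.
Line D: crane lorry → 2-2; diesel-engined → 2-2-1; g.v.w. 3.2 t → 2-2-1-2. Scheduled 21%. quota on 2-2-1 open → in-quota 1%; Selvast agreement on 2-2-1: RVC < 45%. → 1%.
Sum: 28% + 26% + 2% + 1% = 57%.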